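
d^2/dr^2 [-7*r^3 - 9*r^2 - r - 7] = -42*r - 18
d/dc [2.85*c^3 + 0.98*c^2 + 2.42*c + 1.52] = 8.55*c^2 + 1.96*c + 2.42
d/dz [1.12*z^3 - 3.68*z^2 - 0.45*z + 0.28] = 3.36*z^2 - 7.36*z - 0.45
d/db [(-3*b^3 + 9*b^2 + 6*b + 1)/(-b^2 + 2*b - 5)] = (3*b^4 - 12*b^3 + 69*b^2 - 88*b - 32)/(b^4 - 4*b^3 + 14*b^2 - 20*b + 25)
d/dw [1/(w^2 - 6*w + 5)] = 2*(3 - w)/(w^2 - 6*w + 5)^2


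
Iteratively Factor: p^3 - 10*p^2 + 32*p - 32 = (p - 4)*(p^2 - 6*p + 8) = (p - 4)*(p - 2)*(p - 4)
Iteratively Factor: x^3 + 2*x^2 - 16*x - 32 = (x + 4)*(x^2 - 2*x - 8) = (x + 2)*(x + 4)*(x - 4)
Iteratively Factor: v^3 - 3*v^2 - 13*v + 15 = (v - 5)*(v^2 + 2*v - 3) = (v - 5)*(v - 1)*(v + 3)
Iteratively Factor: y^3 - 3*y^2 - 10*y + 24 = (y - 4)*(y^2 + y - 6) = (y - 4)*(y - 2)*(y + 3)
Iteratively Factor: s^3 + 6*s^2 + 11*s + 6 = (s + 3)*(s^2 + 3*s + 2) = (s + 2)*(s + 3)*(s + 1)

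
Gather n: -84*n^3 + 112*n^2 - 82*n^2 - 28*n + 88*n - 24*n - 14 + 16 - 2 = -84*n^3 + 30*n^2 + 36*n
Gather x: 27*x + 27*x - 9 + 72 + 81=54*x + 144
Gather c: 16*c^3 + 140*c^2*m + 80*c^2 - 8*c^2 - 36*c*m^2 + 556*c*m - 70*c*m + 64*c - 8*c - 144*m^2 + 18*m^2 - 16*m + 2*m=16*c^3 + c^2*(140*m + 72) + c*(-36*m^2 + 486*m + 56) - 126*m^2 - 14*m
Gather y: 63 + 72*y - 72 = 72*y - 9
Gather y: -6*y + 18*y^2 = 18*y^2 - 6*y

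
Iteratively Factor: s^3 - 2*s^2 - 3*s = (s)*(s^2 - 2*s - 3) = s*(s + 1)*(s - 3)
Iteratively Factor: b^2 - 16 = (b - 4)*(b + 4)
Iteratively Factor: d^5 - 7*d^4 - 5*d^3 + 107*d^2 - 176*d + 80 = (d - 1)*(d^4 - 6*d^3 - 11*d^2 + 96*d - 80) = (d - 1)*(d + 4)*(d^3 - 10*d^2 + 29*d - 20) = (d - 5)*(d - 1)*(d + 4)*(d^2 - 5*d + 4) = (d - 5)*(d - 4)*(d - 1)*(d + 4)*(d - 1)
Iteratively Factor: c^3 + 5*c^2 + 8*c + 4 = (c + 2)*(c^2 + 3*c + 2) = (c + 2)^2*(c + 1)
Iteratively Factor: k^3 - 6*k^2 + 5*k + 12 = (k - 4)*(k^2 - 2*k - 3) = (k - 4)*(k + 1)*(k - 3)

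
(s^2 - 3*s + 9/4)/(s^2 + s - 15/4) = (2*s - 3)/(2*s + 5)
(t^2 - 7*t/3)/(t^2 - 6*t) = (t - 7/3)/(t - 6)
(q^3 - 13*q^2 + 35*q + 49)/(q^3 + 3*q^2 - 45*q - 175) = (q^2 - 6*q - 7)/(q^2 + 10*q + 25)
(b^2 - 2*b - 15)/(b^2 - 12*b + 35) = (b + 3)/(b - 7)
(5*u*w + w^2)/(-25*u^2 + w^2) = -w/(5*u - w)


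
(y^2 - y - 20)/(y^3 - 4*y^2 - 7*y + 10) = (y + 4)/(y^2 + y - 2)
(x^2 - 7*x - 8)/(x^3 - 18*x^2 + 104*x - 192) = (x + 1)/(x^2 - 10*x + 24)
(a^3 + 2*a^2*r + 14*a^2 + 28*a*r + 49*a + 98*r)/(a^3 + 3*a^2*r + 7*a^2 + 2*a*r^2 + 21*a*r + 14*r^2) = (a + 7)/(a + r)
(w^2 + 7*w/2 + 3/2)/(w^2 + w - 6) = (w + 1/2)/(w - 2)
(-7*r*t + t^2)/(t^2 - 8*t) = (-7*r + t)/(t - 8)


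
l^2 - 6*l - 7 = (l - 7)*(l + 1)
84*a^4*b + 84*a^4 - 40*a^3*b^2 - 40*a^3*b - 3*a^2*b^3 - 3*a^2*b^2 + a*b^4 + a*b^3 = (-7*a + b)*(-2*a + b)*(6*a + b)*(a*b + a)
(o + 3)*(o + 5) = o^2 + 8*o + 15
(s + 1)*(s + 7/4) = s^2 + 11*s/4 + 7/4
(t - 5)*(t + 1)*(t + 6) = t^3 + 2*t^2 - 29*t - 30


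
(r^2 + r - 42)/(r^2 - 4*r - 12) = (r + 7)/(r + 2)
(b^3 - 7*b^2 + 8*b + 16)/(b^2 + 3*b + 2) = (b^2 - 8*b + 16)/(b + 2)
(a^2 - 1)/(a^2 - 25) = (a^2 - 1)/(a^2 - 25)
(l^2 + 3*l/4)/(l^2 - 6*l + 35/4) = l*(4*l + 3)/(4*l^2 - 24*l + 35)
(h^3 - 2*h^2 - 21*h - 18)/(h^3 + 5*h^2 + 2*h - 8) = (h^3 - 2*h^2 - 21*h - 18)/(h^3 + 5*h^2 + 2*h - 8)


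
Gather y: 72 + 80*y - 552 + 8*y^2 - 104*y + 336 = 8*y^2 - 24*y - 144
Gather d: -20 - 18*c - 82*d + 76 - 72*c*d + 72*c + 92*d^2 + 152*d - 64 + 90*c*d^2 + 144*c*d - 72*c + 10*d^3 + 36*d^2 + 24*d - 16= -18*c + 10*d^3 + d^2*(90*c + 128) + d*(72*c + 94) - 24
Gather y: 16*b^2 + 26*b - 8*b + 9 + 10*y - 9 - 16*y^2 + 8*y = 16*b^2 + 18*b - 16*y^2 + 18*y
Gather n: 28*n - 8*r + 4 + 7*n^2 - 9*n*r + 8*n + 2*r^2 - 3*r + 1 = 7*n^2 + n*(36 - 9*r) + 2*r^2 - 11*r + 5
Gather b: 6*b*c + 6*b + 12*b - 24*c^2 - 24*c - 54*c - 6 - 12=b*(6*c + 18) - 24*c^2 - 78*c - 18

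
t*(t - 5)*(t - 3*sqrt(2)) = t^3 - 5*t^2 - 3*sqrt(2)*t^2 + 15*sqrt(2)*t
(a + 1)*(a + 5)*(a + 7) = a^3 + 13*a^2 + 47*a + 35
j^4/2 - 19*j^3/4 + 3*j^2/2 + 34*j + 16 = (j/2 + 1)*(j - 8)*(j - 4)*(j + 1/2)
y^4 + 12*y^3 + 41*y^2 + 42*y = y*(y + 2)*(y + 3)*(y + 7)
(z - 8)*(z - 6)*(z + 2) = z^3 - 12*z^2 + 20*z + 96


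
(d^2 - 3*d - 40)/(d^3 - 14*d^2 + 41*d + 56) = (d + 5)/(d^2 - 6*d - 7)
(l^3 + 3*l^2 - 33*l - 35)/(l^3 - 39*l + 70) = (l + 1)/(l - 2)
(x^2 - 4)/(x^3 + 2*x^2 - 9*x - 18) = (x - 2)/(x^2 - 9)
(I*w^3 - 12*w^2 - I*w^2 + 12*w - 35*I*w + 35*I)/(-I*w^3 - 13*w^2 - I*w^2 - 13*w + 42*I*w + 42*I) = (-w^3 + w^2*(1 - 12*I) + w*(35 + 12*I) - 35)/(w^3 + w^2*(1 - 13*I) - w*(42 + 13*I) - 42)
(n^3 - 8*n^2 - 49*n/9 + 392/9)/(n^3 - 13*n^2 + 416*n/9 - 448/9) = (3*n + 7)/(3*n - 8)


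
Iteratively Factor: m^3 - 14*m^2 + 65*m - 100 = (m - 5)*(m^2 - 9*m + 20) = (m - 5)^2*(m - 4)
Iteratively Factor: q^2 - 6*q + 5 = (q - 5)*(q - 1)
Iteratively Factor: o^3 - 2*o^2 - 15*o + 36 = (o - 3)*(o^2 + o - 12) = (o - 3)^2*(o + 4)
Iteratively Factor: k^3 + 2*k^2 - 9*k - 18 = (k - 3)*(k^2 + 5*k + 6) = (k - 3)*(k + 3)*(k + 2)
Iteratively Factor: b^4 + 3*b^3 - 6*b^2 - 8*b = (b - 2)*(b^3 + 5*b^2 + 4*b) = (b - 2)*(b + 4)*(b^2 + b) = (b - 2)*(b + 1)*(b + 4)*(b)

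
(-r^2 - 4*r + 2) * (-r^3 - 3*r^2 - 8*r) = r^5 + 7*r^4 + 18*r^3 + 26*r^2 - 16*r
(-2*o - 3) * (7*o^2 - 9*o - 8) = -14*o^3 - 3*o^2 + 43*o + 24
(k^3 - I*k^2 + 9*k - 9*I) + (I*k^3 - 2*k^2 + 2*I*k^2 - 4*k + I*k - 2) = k^3 + I*k^3 - 2*k^2 + I*k^2 + 5*k + I*k - 2 - 9*I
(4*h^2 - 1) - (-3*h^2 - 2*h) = 7*h^2 + 2*h - 1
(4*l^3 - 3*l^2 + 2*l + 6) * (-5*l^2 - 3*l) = -20*l^5 + 3*l^4 - l^3 - 36*l^2 - 18*l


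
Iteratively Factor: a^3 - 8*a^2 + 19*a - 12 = (a - 3)*(a^2 - 5*a + 4) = (a - 4)*(a - 3)*(a - 1)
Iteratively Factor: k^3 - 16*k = (k - 4)*(k^2 + 4*k) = k*(k - 4)*(k + 4)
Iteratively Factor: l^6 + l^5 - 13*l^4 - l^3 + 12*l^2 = (l)*(l^5 + l^4 - 13*l^3 - l^2 + 12*l) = l^2*(l^4 + l^3 - 13*l^2 - l + 12) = l^2*(l - 1)*(l^3 + 2*l^2 - 11*l - 12) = l^2*(l - 1)*(l + 1)*(l^2 + l - 12) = l^2*(l - 3)*(l - 1)*(l + 1)*(l + 4)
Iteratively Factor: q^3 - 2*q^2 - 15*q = (q)*(q^2 - 2*q - 15) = q*(q - 5)*(q + 3)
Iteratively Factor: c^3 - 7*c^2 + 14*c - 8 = (c - 2)*(c^2 - 5*c + 4) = (c - 2)*(c - 1)*(c - 4)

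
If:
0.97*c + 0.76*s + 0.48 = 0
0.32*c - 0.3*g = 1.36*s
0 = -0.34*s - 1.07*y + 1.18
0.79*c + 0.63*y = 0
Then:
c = -0.79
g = -2.52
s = 0.37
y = 0.98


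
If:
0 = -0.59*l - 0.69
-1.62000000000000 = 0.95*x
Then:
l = -1.17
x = -1.71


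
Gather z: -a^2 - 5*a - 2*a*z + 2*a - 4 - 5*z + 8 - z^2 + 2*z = -a^2 - 3*a - z^2 + z*(-2*a - 3) + 4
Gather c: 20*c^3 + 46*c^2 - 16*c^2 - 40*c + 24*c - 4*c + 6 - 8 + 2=20*c^3 + 30*c^2 - 20*c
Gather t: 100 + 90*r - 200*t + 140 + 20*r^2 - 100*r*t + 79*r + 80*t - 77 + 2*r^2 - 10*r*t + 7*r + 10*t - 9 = 22*r^2 + 176*r + t*(-110*r - 110) + 154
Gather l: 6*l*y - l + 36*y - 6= l*(6*y - 1) + 36*y - 6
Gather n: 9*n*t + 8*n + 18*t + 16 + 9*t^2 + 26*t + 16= n*(9*t + 8) + 9*t^2 + 44*t + 32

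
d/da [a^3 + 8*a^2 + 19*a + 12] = 3*a^2 + 16*a + 19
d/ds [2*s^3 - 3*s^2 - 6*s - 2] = 6*s^2 - 6*s - 6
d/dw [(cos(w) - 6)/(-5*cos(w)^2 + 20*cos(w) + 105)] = (sin(w)^2 + 12*cos(w) - 46)*sin(w)/(5*(sin(w)^2 + 4*cos(w) + 20)^2)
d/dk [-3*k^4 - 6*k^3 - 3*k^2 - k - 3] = -12*k^3 - 18*k^2 - 6*k - 1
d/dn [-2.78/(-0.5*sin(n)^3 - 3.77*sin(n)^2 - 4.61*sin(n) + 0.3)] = (-20.9612*sin(n) + 2.085*cos(2*n) - 14.9008)*cos(n)/(0.5*sin(n)^3 + 3.77*sin(n)^2 + 4.61*sin(n) - 0.3)^2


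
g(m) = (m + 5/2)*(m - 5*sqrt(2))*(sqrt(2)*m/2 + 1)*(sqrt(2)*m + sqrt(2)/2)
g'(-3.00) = -62.48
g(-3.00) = 19.96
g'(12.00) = 5109.87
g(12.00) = 11983.84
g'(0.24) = -49.82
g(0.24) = -22.91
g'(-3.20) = -85.15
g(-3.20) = 34.67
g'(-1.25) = 6.96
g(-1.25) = 1.28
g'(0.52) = -65.41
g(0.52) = -39.03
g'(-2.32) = -10.58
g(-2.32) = -2.79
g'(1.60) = -123.40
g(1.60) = -141.99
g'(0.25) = -50.37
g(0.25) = -23.41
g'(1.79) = -131.75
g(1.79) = -166.24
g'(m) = sqrt(2)*(m + 5/2)*(m - 5*sqrt(2))*(sqrt(2)*m/2 + 1) + sqrt(2)*(m + 5/2)*(m - 5*sqrt(2))*(sqrt(2)*m + sqrt(2)/2)/2 + (m + 5/2)*(sqrt(2)*m/2 + 1)*(sqrt(2)*m + sqrt(2)/2) + (m - 5*sqrt(2))*(sqrt(2)*m/2 + 1)*(sqrt(2)*m + sqrt(2)/2)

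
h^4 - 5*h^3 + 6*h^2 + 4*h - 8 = (h - 2)^3*(h + 1)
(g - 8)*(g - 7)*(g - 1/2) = g^3 - 31*g^2/2 + 127*g/2 - 28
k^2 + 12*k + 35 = (k + 5)*(k + 7)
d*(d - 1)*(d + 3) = d^3 + 2*d^2 - 3*d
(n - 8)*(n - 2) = n^2 - 10*n + 16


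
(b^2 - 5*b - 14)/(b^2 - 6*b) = (b^2 - 5*b - 14)/(b*(b - 6))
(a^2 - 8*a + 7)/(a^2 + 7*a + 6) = (a^2 - 8*a + 7)/(a^2 + 7*a + 6)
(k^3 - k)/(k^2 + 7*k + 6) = k*(k - 1)/(k + 6)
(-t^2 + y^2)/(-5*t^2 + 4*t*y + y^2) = (t + y)/(5*t + y)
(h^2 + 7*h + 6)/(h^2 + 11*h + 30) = (h + 1)/(h + 5)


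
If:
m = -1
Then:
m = -1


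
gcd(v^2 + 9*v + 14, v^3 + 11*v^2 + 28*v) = v + 7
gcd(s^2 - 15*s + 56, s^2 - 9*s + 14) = s - 7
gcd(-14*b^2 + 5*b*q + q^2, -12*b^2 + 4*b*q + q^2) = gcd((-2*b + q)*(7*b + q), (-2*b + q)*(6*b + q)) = -2*b + q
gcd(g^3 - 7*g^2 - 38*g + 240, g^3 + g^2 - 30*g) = g^2 + g - 30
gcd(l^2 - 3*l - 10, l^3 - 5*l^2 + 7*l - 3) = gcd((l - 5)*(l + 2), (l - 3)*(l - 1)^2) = 1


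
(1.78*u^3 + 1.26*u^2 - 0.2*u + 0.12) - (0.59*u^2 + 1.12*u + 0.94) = 1.78*u^3 + 0.67*u^2 - 1.32*u - 0.82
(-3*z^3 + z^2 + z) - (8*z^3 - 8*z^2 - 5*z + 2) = -11*z^3 + 9*z^2 + 6*z - 2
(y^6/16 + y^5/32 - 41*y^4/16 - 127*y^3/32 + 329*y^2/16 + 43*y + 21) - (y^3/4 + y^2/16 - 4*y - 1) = y^6/16 + y^5/32 - 41*y^4/16 - 135*y^3/32 + 41*y^2/2 + 47*y + 22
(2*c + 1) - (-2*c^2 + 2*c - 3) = 2*c^2 + 4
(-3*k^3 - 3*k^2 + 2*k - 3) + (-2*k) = -3*k^3 - 3*k^2 - 3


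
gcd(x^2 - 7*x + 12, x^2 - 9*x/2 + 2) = x - 4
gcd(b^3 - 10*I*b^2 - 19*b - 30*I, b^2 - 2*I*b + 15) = b - 5*I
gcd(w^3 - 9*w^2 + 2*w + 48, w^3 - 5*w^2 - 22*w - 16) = w^2 - 6*w - 16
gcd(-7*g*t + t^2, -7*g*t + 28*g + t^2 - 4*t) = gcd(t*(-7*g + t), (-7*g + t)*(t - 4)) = -7*g + t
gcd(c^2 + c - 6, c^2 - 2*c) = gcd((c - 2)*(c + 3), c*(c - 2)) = c - 2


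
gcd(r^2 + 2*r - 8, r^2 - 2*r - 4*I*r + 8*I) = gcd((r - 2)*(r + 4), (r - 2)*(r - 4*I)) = r - 2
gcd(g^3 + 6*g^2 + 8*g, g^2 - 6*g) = g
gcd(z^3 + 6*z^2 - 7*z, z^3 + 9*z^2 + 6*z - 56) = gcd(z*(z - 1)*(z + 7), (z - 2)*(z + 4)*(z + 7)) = z + 7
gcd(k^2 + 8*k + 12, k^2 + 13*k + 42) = k + 6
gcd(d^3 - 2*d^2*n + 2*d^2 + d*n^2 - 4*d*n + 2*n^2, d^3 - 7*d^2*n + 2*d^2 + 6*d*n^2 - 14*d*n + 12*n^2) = d^2 - d*n + 2*d - 2*n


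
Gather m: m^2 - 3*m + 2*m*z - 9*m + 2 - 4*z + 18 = m^2 + m*(2*z - 12) - 4*z + 20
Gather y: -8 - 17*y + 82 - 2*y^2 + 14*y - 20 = -2*y^2 - 3*y + 54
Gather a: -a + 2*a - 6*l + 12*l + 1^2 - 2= a + 6*l - 1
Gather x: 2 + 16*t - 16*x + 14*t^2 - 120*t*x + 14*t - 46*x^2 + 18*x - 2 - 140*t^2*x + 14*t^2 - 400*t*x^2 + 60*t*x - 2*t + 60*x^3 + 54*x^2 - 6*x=28*t^2 + 28*t + 60*x^3 + x^2*(8 - 400*t) + x*(-140*t^2 - 60*t - 4)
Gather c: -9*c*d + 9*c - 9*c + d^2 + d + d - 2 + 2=-9*c*d + d^2 + 2*d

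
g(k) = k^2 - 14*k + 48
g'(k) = 2*k - 14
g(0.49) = 41.38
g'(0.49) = -13.02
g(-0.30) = 52.29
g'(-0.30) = -14.60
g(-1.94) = 78.92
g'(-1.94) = -17.88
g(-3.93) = 118.46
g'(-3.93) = -21.86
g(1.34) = 31.04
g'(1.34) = -11.32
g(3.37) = 12.18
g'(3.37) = -7.26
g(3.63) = 10.36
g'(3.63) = -6.74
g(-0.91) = 61.57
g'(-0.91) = -15.82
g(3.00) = 15.00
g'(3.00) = -8.00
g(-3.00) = 99.00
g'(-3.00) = -20.00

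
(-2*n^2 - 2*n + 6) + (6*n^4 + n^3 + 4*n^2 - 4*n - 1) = 6*n^4 + n^3 + 2*n^2 - 6*n + 5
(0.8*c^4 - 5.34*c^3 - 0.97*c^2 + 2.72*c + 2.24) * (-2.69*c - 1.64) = -2.152*c^5 + 13.0526*c^4 + 11.3669*c^3 - 5.726*c^2 - 10.4864*c - 3.6736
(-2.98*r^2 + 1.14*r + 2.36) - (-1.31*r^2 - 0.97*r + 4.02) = -1.67*r^2 + 2.11*r - 1.66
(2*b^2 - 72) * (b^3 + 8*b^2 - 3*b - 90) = 2*b^5 + 16*b^4 - 78*b^3 - 756*b^2 + 216*b + 6480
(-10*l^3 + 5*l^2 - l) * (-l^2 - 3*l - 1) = 10*l^5 + 25*l^4 - 4*l^3 - 2*l^2 + l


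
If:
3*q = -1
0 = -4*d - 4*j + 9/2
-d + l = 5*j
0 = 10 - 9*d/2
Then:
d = 20/9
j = -79/72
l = -235/72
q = -1/3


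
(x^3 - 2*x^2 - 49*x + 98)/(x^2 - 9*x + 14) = x + 7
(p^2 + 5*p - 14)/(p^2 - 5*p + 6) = (p + 7)/(p - 3)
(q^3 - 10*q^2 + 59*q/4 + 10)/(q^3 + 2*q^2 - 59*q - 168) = (q^2 - 2*q - 5/4)/(q^2 + 10*q + 21)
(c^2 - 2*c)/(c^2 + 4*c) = (c - 2)/(c + 4)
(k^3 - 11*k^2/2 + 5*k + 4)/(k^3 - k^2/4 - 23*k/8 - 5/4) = 4*(k - 4)/(4*k + 5)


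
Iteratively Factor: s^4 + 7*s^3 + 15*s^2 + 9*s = (s + 1)*(s^3 + 6*s^2 + 9*s) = (s + 1)*(s + 3)*(s^2 + 3*s) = (s + 1)*(s + 3)^2*(s)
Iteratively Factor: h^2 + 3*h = (h)*(h + 3)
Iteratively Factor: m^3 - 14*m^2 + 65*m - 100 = (m - 5)*(m^2 - 9*m + 20) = (m - 5)^2*(m - 4)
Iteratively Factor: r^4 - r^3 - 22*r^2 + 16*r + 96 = (r - 3)*(r^3 + 2*r^2 - 16*r - 32) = (r - 4)*(r - 3)*(r^2 + 6*r + 8) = (r - 4)*(r - 3)*(r + 4)*(r + 2)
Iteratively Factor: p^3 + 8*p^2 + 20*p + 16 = (p + 2)*(p^2 + 6*p + 8) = (p + 2)^2*(p + 4)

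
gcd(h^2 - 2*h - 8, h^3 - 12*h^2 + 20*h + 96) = h + 2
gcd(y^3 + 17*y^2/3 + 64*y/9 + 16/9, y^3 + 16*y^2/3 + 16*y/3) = y^2 + 16*y/3 + 16/3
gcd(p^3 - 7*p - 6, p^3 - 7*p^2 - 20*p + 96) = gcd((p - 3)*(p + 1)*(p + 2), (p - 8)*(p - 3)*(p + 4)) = p - 3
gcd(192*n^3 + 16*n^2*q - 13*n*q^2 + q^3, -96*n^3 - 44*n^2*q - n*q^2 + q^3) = -24*n^2 - 5*n*q + q^2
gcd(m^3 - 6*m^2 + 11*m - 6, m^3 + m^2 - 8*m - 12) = m - 3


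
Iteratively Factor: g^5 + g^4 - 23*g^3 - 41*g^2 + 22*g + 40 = (g - 5)*(g^4 + 6*g^3 + 7*g^2 - 6*g - 8) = (g - 5)*(g + 2)*(g^3 + 4*g^2 - g - 4) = (g - 5)*(g - 1)*(g + 2)*(g^2 + 5*g + 4) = (g - 5)*(g - 1)*(g + 1)*(g + 2)*(g + 4)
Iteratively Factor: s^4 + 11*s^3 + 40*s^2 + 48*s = (s + 4)*(s^3 + 7*s^2 + 12*s) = s*(s + 4)*(s^2 + 7*s + 12) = s*(s + 4)^2*(s + 3)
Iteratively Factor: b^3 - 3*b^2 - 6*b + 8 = (b - 4)*(b^2 + b - 2) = (b - 4)*(b - 1)*(b + 2)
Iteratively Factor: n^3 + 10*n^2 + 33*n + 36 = (n + 4)*(n^2 + 6*n + 9) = (n + 3)*(n + 4)*(n + 3)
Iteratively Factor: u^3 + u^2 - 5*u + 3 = (u - 1)*(u^2 + 2*u - 3) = (u - 1)*(u + 3)*(u - 1)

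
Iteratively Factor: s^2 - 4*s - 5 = (s + 1)*(s - 5)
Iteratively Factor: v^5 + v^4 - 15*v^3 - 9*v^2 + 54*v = (v + 3)*(v^4 - 2*v^3 - 9*v^2 + 18*v) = (v - 2)*(v + 3)*(v^3 - 9*v) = (v - 2)*(v + 3)^2*(v^2 - 3*v) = v*(v - 2)*(v + 3)^2*(v - 3)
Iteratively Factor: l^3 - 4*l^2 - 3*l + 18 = (l + 2)*(l^2 - 6*l + 9) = (l - 3)*(l + 2)*(l - 3)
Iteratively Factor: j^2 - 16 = (j - 4)*(j + 4)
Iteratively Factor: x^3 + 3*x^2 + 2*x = (x + 1)*(x^2 + 2*x) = (x + 1)*(x + 2)*(x)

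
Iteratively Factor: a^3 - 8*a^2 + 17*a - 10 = (a - 1)*(a^2 - 7*a + 10) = (a - 2)*(a - 1)*(a - 5)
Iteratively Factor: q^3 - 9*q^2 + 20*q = (q - 4)*(q^2 - 5*q) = (q - 5)*(q - 4)*(q)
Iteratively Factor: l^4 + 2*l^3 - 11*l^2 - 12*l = (l + 4)*(l^3 - 2*l^2 - 3*l) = l*(l + 4)*(l^2 - 2*l - 3) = l*(l - 3)*(l + 4)*(l + 1)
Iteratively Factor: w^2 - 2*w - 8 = (w - 4)*(w + 2)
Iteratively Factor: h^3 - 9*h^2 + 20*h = (h - 4)*(h^2 - 5*h) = (h - 5)*(h - 4)*(h)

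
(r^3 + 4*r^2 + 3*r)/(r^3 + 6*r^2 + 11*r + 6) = r/(r + 2)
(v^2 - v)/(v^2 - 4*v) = (v - 1)/(v - 4)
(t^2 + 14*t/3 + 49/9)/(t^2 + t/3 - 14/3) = (t + 7/3)/(t - 2)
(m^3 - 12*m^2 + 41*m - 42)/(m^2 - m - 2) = (m^2 - 10*m + 21)/(m + 1)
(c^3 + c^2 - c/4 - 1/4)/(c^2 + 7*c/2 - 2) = (2*c^2 + 3*c + 1)/(2*(c + 4))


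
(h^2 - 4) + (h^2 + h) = 2*h^2 + h - 4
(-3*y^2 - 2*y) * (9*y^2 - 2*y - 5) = -27*y^4 - 12*y^3 + 19*y^2 + 10*y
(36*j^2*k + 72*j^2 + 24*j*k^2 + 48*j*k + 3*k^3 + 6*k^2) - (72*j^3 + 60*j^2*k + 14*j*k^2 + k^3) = -72*j^3 - 24*j^2*k + 72*j^2 + 10*j*k^2 + 48*j*k + 2*k^3 + 6*k^2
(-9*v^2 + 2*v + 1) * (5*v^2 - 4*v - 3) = -45*v^4 + 46*v^3 + 24*v^2 - 10*v - 3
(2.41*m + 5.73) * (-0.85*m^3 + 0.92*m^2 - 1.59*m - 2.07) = -2.0485*m^4 - 2.6533*m^3 + 1.4397*m^2 - 14.0994*m - 11.8611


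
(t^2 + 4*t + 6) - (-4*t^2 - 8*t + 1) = 5*t^2 + 12*t + 5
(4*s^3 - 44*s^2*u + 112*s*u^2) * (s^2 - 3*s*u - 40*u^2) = 4*s^5 - 56*s^4*u + 84*s^3*u^2 + 1424*s^2*u^3 - 4480*s*u^4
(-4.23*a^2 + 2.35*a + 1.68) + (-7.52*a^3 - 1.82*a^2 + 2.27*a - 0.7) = -7.52*a^3 - 6.05*a^2 + 4.62*a + 0.98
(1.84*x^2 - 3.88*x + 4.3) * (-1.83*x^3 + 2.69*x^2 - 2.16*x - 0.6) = -3.3672*x^5 + 12.05*x^4 - 22.2806*x^3 + 18.8438*x^2 - 6.96*x - 2.58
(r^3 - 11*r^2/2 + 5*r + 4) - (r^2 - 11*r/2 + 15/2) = r^3 - 13*r^2/2 + 21*r/2 - 7/2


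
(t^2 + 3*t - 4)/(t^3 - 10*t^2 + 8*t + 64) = (t^2 + 3*t - 4)/(t^3 - 10*t^2 + 8*t + 64)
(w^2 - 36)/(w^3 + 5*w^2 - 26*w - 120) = (w - 6)/(w^2 - w - 20)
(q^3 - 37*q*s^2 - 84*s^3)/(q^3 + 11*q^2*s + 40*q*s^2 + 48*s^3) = (q - 7*s)/(q + 4*s)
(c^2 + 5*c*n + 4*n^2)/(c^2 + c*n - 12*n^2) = (c + n)/(c - 3*n)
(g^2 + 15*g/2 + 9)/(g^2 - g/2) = (2*g^2 + 15*g + 18)/(g*(2*g - 1))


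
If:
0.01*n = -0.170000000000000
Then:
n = -17.00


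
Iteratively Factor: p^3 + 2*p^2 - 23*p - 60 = (p - 5)*(p^2 + 7*p + 12) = (p - 5)*(p + 4)*(p + 3)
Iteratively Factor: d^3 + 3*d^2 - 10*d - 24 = (d + 2)*(d^2 + d - 12) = (d - 3)*(d + 2)*(d + 4)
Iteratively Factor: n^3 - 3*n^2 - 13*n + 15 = (n - 1)*(n^2 - 2*n - 15) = (n - 5)*(n - 1)*(n + 3)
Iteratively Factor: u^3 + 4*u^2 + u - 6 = (u - 1)*(u^2 + 5*u + 6) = (u - 1)*(u + 3)*(u + 2)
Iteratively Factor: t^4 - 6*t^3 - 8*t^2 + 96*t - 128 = (t - 4)*(t^3 - 2*t^2 - 16*t + 32) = (t - 4)*(t + 4)*(t^2 - 6*t + 8) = (t - 4)^2*(t + 4)*(t - 2)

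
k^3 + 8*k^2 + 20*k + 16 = (k + 2)^2*(k + 4)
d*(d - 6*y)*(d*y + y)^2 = d^4*y^2 - 6*d^3*y^3 + 2*d^3*y^2 - 12*d^2*y^3 + d^2*y^2 - 6*d*y^3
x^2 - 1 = (x - 1)*(x + 1)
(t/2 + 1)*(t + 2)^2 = t^3/2 + 3*t^2 + 6*t + 4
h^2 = h^2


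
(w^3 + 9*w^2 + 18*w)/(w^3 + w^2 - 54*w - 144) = w/(w - 8)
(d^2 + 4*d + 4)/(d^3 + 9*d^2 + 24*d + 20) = 1/(d + 5)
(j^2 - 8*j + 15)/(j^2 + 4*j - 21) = (j - 5)/(j + 7)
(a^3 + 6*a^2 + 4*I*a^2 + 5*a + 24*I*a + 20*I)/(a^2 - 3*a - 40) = (a^2 + a*(1 + 4*I) + 4*I)/(a - 8)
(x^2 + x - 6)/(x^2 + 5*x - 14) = (x + 3)/(x + 7)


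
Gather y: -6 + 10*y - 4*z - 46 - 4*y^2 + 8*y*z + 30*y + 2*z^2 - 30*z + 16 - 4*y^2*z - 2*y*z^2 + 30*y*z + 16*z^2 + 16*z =y^2*(-4*z - 4) + y*(-2*z^2 + 38*z + 40) + 18*z^2 - 18*z - 36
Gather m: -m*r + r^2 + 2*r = -m*r + r^2 + 2*r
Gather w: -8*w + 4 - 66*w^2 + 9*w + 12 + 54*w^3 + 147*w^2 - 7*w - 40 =54*w^3 + 81*w^2 - 6*w - 24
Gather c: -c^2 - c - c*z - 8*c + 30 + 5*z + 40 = -c^2 + c*(-z - 9) + 5*z + 70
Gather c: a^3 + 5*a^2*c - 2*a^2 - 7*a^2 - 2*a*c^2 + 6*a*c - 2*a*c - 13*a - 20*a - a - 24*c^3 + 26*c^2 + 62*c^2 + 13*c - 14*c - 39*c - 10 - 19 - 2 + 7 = a^3 - 9*a^2 - 34*a - 24*c^3 + c^2*(88 - 2*a) + c*(5*a^2 + 4*a - 40) - 24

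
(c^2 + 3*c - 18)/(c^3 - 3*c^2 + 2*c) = (c^2 + 3*c - 18)/(c*(c^2 - 3*c + 2))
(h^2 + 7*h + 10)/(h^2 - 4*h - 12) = (h + 5)/(h - 6)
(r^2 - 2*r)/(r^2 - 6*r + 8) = r/(r - 4)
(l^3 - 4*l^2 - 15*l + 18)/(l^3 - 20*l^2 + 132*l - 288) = (l^2 + 2*l - 3)/(l^2 - 14*l + 48)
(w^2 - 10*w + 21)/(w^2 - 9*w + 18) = (w - 7)/(w - 6)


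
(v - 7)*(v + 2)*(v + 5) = v^3 - 39*v - 70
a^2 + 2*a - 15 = (a - 3)*(a + 5)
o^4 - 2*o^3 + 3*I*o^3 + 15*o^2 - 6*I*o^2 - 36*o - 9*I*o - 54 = (o - 3)*(o + 1)*(o - 3*I)*(o + 6*I)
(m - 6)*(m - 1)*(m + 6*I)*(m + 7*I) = m^4 - 7*m^3 + 13*I*m^3 - 36*m^2 - 91*I*m^2 + 294*m + 78*I*m - 252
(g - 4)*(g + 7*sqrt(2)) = g^2 - 4*g + 7*sqrt(2)*g - 28*sqrt(2)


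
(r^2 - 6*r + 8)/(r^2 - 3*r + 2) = (r - 4)/(r - 1)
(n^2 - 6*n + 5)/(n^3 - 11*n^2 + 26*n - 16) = (n - 5)/(n^2 - 10*n + 16)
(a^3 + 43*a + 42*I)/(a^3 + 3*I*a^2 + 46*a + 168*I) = (a + I)/(a + 4*I)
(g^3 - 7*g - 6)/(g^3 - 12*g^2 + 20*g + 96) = (g^2 - 2*g - 3)/(g^2 - 14*g + 48)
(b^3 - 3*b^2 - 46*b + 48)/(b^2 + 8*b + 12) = (b^2 - 9*b + 8)/(b + 2)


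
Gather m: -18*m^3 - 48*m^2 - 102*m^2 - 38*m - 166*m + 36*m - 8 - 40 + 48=-18*m^3 - 150*m^2 - 168*m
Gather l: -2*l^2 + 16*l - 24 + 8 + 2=-2*l^2 + 16*l - 14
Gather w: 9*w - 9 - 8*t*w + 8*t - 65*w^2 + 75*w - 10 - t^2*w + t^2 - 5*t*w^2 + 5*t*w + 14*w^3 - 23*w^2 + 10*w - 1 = t^2 + 8*t + 14*w^3 + w^2*(-5*t - 88) + w*(-t^2 - 3*t + 94) - 20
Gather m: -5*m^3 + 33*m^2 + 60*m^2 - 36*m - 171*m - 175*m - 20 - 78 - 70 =-5*m^3 + 93*m^2 - 382*m - 168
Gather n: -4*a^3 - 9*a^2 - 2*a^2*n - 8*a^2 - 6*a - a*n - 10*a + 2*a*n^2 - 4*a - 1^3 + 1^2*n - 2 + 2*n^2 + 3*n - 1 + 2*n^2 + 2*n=-4*a^3 - 17*a^2 - 20*a + n^2*(2*a + 4) + n*(-2*a^2 - a + 6) - 4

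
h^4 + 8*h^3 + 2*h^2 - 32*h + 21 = (h - 1)^2*(h + 3)*(h + 7)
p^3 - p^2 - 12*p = p*(p - 4)*(p + 3)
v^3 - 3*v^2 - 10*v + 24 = (v - 4)*(v - 2)*(v + 3)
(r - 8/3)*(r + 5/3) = r^2 - r - 40/9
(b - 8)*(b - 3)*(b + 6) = b^3 - 5*b^2 - 42*b + 144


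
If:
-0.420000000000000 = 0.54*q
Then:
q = -0.78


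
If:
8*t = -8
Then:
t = -1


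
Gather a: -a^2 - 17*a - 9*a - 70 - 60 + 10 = -a^2 - 26*a - 120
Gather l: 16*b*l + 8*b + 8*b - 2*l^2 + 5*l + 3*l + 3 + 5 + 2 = 16*b - 2*l^2 + l*(16*b + 8) + 10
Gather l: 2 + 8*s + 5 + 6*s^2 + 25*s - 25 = 6*s^2 + 33*s - 18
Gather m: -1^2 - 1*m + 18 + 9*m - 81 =8*m - 64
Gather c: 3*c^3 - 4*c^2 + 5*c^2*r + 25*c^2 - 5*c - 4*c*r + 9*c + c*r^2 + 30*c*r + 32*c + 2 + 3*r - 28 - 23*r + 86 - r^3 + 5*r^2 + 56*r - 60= 3*c^3 + c^2*(5*r + 21) + c*(r^2 + 26*r + 36) - r^3 + 5*r^2 + 36*r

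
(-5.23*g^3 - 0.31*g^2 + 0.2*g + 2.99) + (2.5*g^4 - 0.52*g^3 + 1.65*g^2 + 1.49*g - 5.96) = 2.5*g^4 - 5.75*g^3 + 1.34*g^2 + 1.69*g - 2.97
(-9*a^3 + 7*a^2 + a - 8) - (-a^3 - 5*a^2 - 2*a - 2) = -8*a^3 + 12*a^2 + 3*a - 6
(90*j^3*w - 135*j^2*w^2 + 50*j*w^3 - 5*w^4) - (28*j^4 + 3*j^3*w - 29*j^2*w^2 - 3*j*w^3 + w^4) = -28*j^4 + 87*j^3*w - 106*j^2*w^2 + 53*j*w^3 - 6*w^4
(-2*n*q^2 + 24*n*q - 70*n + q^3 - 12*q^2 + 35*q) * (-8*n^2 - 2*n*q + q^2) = 16*n^3*q^2 - 192*n^3*q + 560*n^3 - 4*n^2*q^3 + 48*n^2*q^2 - 140*n^2*q - 4*n*q^4 + 48*n*q^3 - 140*n*q^2 + q^5 - 12*q^4 + 35*q^3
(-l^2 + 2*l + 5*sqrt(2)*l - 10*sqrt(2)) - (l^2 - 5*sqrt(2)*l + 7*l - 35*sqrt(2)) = -2*l^2 - 5*l + 10*sqrt(2)*l + 25*sqrt(2)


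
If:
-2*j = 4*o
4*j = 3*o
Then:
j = 0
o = 0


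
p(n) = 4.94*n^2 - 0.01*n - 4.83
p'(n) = 9.88*n - 0.01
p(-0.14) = -4.73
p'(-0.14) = -1.39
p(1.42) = 5.12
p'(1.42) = 14.02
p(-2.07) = 16.36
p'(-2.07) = -20.46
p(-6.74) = 219.65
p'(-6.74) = -66.60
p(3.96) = 72.60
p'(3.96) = 39.11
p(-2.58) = 28.08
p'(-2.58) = -25.50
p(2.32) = 21.74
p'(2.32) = 22.91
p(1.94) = 13.74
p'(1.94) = 19.16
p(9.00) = 395.22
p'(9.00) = 88.91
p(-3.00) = 39.66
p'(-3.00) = -29.65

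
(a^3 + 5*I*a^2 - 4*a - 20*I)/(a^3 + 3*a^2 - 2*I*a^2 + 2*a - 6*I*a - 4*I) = (a^2 + a*(-2 + 5*I) - 10*I)/(a^2 + a*(1 - 2*I) - 2*I)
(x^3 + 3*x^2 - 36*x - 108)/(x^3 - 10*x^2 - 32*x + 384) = (x^2 - 3*x - 18)/(x^2 - 16*x + 64)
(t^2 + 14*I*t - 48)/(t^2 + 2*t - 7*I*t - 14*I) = (t^2 + 14*I*t - 48)/(t^2 + t*(2 - 7*I) - 14*I)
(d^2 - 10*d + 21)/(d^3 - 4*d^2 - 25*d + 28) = (d - 3)/(d^2 + 3*d - 4)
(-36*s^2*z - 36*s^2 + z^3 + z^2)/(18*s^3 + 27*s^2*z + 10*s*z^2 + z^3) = (-6*s*z - 6*s + z^2 + z)/(3*s^2 + 4*s*z + z^2)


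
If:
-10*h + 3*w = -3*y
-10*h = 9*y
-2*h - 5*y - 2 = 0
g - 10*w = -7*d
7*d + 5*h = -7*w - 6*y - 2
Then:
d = -297/112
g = 697/16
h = 9/16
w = 5/2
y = -5/8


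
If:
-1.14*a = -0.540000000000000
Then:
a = 0.47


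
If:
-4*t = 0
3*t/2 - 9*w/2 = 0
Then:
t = 0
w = 0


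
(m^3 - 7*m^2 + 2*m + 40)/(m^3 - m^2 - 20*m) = (m^2 - 2*m - 8)/(m*(m + 4))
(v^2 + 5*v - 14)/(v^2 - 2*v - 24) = (-v^2 - 5*v + 14)/(-v^2 + 2*v + 24)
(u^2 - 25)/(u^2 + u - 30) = (u + 5)/(u + 6)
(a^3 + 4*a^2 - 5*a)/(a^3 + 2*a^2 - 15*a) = (a - 1)/(a - 3)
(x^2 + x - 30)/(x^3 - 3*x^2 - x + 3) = (x^2 + x - 30)/(x^3 - 3*x^2 - x + 3)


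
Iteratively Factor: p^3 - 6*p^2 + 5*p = (p)*(p^2 - 6*p + 5) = p*(p - 1)*(p - 5)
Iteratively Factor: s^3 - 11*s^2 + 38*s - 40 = (s - 2)*(s^2 - 9*s + 20) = (s - 5)*(s - 2)*(s - 4)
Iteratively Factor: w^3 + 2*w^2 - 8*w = (w + 4)*(w^2 - 2*w) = w*(w + 4)*(w - 2)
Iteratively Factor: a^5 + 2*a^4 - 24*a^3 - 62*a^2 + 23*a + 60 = (a - 5)*(a^4 + 7*a^3 + 11*a^2 - 7*a - 12) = (a - 5)*(a - 1)*(a^3 + 8*a^2 + 19*a + 12) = (a - 5)*(a - 1)*(a + 3)*(a^2 + 5*a + 4) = (a - 5)*(a - 1)*(a + 1)*(a + 3)*(a + 4)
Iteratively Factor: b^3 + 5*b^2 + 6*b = (b + 3)*(b^2 + 2*b) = b*(b + 3)*(b + 2)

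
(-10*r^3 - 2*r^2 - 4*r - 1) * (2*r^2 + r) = -20*r^5 - 14*r^4 - 10*r^3 - 6*r^2 - r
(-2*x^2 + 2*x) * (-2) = 4*x^2 - 4*x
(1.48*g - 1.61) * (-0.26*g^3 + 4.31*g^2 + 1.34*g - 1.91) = -0.3848*g^4 + 6.7974*g^3 - 4.9559*g^2 - 4.9842*g + 3.0751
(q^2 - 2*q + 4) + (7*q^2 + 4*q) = 8*q^2 + 2*q + 4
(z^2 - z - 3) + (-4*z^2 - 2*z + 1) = -3*z^2 - 3*z - 2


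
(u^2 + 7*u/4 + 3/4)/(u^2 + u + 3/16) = 4*(u + 1)/(4*u + 1)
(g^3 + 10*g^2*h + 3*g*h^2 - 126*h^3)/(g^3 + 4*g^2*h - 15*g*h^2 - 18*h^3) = (g + 7*h)/(g + h)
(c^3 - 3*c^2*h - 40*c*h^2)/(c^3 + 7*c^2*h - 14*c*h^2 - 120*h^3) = c*(c - 8*h)/(c^2 + 2*c*h - 24*h^2)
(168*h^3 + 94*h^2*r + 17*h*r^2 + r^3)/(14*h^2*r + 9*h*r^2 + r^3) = (24*h^2 + 10*h*r + r^2)/(r*(2*h + r))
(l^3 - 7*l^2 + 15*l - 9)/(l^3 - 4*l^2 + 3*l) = (l - 3)/l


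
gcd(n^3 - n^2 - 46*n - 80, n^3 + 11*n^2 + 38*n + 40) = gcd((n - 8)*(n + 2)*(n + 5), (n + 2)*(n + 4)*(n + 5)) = n^2 + 7*n + 10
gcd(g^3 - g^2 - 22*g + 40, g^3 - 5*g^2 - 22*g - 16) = 1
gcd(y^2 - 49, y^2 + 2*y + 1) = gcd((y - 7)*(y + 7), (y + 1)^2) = 1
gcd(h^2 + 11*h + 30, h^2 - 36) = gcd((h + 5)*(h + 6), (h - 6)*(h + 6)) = h + 6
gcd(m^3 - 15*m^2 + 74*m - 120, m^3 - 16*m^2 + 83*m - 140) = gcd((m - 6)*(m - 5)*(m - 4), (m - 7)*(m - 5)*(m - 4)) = m^2 - 9*m + 20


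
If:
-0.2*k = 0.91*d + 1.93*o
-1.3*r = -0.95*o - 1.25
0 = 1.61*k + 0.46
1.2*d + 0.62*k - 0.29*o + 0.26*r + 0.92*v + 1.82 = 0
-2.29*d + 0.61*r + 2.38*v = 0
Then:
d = -0.75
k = -0.29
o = 0.38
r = 1.24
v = -1.04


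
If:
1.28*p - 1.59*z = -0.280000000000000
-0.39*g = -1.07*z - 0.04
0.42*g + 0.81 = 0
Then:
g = -1.93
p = -1.14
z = -0.74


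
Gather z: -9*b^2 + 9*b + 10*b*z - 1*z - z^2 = -9*b^2 + 9*b - z^2 + z*(10*b - 1)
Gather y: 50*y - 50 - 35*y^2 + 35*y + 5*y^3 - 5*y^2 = 5*y^3 - 40*y^2 + 85*y - 50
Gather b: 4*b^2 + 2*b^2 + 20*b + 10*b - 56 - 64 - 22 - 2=6*b^2 + 30*b - 144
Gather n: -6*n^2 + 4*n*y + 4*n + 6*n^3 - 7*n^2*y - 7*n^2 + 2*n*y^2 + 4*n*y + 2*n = 6*n^3 + n^2*(-7*y - 13) + n*(2*y^2 + 8*y + 6)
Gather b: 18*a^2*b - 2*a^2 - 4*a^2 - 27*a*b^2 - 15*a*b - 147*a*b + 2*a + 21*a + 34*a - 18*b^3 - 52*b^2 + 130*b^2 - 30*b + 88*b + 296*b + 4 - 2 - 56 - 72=-6*a^2 + 57*a - 18*b^3 + b^2*(78 - 27*a) + b*(18*a^2 - 162*a + 354) - 126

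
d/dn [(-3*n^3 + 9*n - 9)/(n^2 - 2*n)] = 3*(-n^4 + 4*n^3 - 3*n^2 + 6*n - 6)/(n^2*(n^2 - 4*n + 4))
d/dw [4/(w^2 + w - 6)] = 4*(-2*w - 1)/(w^2 + w - 6)^2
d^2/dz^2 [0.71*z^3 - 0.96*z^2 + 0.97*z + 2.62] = 4.26*z - 1.92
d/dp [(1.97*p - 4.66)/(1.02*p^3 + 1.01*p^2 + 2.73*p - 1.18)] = (-4.0188*p^3 + 12.2699*p^2 + 9.4132*p + 10.3972)/(1.0404*p^6 + 2.0604*p^5 + 6.5893*p^4 + 3.1074*p^3 + 5.0693*p^2 - 6.4428*p + 1.3924)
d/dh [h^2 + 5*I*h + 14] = 2*h + 5*I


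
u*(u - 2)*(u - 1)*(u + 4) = u^4 + u^3 - 10*u^2 + 8*u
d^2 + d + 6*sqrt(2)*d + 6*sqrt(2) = (d + 1)*(d + 6*sqrt(2))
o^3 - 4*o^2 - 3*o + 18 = (o - 3)^2*(o + 2)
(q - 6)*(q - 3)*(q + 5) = q^3 - 4*q^2 - 27*q + 90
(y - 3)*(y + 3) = y^2 - 9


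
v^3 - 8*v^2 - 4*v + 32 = (v - 8)*(v - 2)*(v + 2)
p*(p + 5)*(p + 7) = p^3 + 12*p^2 + 35*p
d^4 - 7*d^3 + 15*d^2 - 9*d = d*(d - 3)^2*(d - 1)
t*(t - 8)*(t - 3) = t^3 - 11*t^2 + 24*t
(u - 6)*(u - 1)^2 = u^3 - 8*u^2 + 13*u - 6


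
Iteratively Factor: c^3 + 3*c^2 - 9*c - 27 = (c + 3)*(c^2 - 9) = (c + 3)^2*(c - 3)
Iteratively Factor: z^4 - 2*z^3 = (z)*(z^3 - 2*z^2) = z^2*(z^2 - 2*z) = z^3*(z - 2)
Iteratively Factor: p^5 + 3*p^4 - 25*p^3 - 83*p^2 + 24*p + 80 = (p + 1)*(p^4 + 2*p^3 - 27*p^2 - 56*p + 80) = (p + 1)*(p + 4)*(p^3 - 2*p^2 - 19*p + 20) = (p + 1)*(p + 4)^2*(p^2 - 6*p + 5) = (p - 1)*(p + 1)*(p + 4)^2*(p - 5)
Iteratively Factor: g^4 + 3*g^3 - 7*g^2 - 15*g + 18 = (g - 1)*(g^3 + 4*g^2 - 3*g - 18) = (g - 1)*(g + 3)*(g^2 + g - 6) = (g - 2)*(g - 1)*(g + 3)*(g + 3)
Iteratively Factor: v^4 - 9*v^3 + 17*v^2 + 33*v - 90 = (v - 3)*(v^3 - 6*v^2 - v + 30) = (v - 5)*(v - 3)*(v^2 - v - 6) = (v - 5)*(v - 3)^2*(v + 2)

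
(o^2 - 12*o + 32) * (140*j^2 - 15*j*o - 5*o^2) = 140*j^2*o^2 - 1680*j^2*o + 4480*j^2 - 15*j*o^3 + 180*j*o^2 - 480*j*o - 5*o^4 + 60*o^3 - 160*o^2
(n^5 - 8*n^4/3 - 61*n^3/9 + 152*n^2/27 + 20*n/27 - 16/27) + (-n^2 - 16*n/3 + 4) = n^5 - 8*n^4/3 - 61*n^3/9 + 125*n^2/27 - 124*n/27 + 92/27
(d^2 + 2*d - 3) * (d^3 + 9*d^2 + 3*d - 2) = d^5 + 11*d^4 + 18*d^3 - 23*d^2 - 13*d + 6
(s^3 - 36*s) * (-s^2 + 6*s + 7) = -s^5 + 6*s^4 + 43*s^3 - 216*s^2 - 252*s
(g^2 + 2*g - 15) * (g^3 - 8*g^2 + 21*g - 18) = g^5 - 6*g^4 - 10*g^3 + 144*g^2 - 351*g + 270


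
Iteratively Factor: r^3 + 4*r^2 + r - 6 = (r + 3)*(r^2 + r - 2) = (r - 1)*(r + 3)*(r + 2)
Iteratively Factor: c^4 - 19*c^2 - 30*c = (c + 3)*(c^3 - 3*c^2 - 10*c) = (c - 5)*(c + 3)*(c^2 + 2*c) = (c - 5)*(c + 2)*(c + 3)*(c)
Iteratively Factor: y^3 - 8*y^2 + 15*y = (y - 3)*(y^2 - 5*y) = y*(y - 3)*(y - 5)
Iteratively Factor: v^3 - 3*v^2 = (v - 3)*(v^2) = v*(v - 3)*(v)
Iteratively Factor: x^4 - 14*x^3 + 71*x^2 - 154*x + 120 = (x - 4)*(x^3 - 10*x^2 + 31*x - 30) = (x - 4)*(x - 3)*(x^2 - 7*x + 10) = (x - 4)*(x - 3)*(x - 2)*(x - 5)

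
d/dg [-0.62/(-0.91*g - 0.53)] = -0.5642/(0.91*g + 0.53)^2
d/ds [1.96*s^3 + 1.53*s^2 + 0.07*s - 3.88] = 5.88*s^2 + 3.06*s + 0.07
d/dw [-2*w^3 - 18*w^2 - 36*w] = -6*w^2 - 36*w - 36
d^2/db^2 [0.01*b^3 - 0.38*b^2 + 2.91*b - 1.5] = 0.06*b - 0.76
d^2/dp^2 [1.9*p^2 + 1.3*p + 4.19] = 3.80000000000000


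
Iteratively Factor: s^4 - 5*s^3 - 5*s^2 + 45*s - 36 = (s - 1)*(s^3 - 4*s^2 - 9*s + 36) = (s - 4)*(s - 1)*(s^2 - 9) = (s - 4)*(s - 3)*(s - 1)*(s + 3)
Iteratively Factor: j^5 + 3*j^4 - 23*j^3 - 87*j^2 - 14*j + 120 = (j - 1)*(j^4 + 4*j^3 - 19*j^2 - 106*j - 120) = (j - 1)*(j + 4)*(j^3 - 19*j - 30) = (j - 1)*(j + 2)*(j + 4)*(j^2 - 2*j - 15) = (j - 1)*(j + 2)*(j + 3)*(j + 4)*(j - 5)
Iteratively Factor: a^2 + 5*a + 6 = (a + 3)*(a + 2)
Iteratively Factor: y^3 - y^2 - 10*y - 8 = (y + 1)*(y^2 - 2*y - 8) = (y - 4)*(y + 1)*(y + 2)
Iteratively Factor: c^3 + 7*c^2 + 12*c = (c + 4)*(c^2 + 3*c) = (c + 3)*(c + 4)*(c)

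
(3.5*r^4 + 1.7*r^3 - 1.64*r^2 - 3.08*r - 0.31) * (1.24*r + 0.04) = 4.34*r^5 + 2.248*r^4 - 1.9656*r^3 - 3.8848*r^2 - 0.5076*r - 0.0124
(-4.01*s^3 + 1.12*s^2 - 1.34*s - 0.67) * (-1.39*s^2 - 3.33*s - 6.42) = 5.5739*s^5 + 11.7965*s^4 + 23.8772*s^3 - 1.7969*s^2 + 10.8339*s + 4.3014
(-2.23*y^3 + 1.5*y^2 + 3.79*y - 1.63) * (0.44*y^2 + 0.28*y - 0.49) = -0.9812*y^5 + 0.0356*y^4 + 3.1803*y^3 - 0.391*y^2 - 2.3135*y + 0.7987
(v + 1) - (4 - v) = 2*v - 3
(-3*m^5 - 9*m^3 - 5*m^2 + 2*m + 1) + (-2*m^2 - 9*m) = -3*m^5 - 9*m^3 - 7*m^2 - 7*m + 1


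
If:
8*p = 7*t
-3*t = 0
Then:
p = 0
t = 0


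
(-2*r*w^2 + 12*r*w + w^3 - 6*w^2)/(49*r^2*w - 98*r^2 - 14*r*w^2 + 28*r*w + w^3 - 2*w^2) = w*(-2*r*w + 12*r + w^2 - 6*w)/(49*r^2*w - 98*r^2 - 14*r*w^2 + 28*r*w + w^3 - 2*w^2)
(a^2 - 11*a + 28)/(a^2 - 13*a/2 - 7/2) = 2*(a - 4)/(2*a + 1)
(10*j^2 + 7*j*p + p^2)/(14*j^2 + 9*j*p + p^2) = (5*j + p)/(7*j + p)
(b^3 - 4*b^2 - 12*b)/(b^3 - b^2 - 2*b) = (-b^2 + 4*b + 12)/(-b^2 + b + 2)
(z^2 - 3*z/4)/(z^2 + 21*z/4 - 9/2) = z/(z + 6)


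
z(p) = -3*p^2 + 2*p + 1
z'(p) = 2 - 6*p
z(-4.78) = -77.11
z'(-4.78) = 30.68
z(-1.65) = -10.47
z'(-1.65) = 11.90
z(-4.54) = -69.91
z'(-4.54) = 29.24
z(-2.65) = -25.37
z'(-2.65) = 17.90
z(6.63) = -117.61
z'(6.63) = -37.78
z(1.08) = -0.34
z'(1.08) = -4.48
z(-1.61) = -10.00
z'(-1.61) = 11.66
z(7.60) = -157.08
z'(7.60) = -43.60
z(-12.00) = -455.00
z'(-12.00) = 74.00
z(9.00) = -224.00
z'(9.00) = -52.00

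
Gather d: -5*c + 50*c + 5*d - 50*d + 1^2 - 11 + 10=45*c - 45*d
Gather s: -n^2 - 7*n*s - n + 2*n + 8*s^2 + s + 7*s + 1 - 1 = -n^2 + n + 8*s^2 + s*(8 - 7*n)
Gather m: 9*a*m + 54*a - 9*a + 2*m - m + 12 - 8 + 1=45*a + m*(9*a + 1) + 5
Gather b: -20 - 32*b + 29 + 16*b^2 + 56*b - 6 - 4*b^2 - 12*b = 12*b^2 + 12*b + 3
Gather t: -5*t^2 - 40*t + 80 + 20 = -5*t^2 - 40*t + 100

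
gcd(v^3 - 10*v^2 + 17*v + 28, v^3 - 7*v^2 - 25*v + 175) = v - 7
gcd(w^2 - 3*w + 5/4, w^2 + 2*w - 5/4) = w - 1/2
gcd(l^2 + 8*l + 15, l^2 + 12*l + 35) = l + 5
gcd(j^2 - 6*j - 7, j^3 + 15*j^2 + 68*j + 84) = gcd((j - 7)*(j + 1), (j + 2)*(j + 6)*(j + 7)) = 1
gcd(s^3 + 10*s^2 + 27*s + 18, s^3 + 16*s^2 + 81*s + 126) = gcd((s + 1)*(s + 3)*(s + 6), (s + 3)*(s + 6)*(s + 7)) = s^2 + 9*s + 18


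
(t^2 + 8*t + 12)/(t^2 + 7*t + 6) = (t + 2)/(t + 1)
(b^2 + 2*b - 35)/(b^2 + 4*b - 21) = (b - 5)/(b - 3)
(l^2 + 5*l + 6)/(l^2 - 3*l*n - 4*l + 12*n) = (l^2 + 5*l + 6)/(l^2 - 3*l*n - 4*l + 12*n)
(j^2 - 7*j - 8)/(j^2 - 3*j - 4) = (j - 8)/(j - 4)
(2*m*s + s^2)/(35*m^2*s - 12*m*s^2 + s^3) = (2*m + s)/(35*m^2 - 12*m*s + s^2)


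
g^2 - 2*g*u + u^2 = (-g + u)^2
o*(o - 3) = o^2 - 3*o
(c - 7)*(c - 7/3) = c^2 - 28*c/3 + 49/3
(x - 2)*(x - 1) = x^2 - 3*x + 2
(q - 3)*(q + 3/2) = q^2 - 3*q/2 - 9/2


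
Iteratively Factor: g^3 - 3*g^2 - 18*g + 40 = (g - 5)*(g^2 + 2*g - 8) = (g - 5)*(g - 2)*(g + 4)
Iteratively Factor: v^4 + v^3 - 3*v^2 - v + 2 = (v - 1)*(v^3 + 2*v^2 - v - 2) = (v - 1)^2*(v^2 + 3*v + 2) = (v - 1)^2*(v + 2)*(v + 1)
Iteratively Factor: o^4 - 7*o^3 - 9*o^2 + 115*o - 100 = (o - 5)*(o^3 - 2*o^2 - 19*o + 20) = (o - 5)*(o - 1)*(o^2 - o - 20) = (o - 5)*(o - 1)*(o + 4)*(o - 5)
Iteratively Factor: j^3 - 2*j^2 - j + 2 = (j - 1)*(j^2 - j - 2) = (j - 1)*(j + 1)*(j - 2)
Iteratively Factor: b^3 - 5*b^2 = (b)*(b^2 - 5*b) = b*(b - 5)*(b)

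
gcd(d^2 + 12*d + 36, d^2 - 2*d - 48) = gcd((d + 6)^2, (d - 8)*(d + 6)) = d + 6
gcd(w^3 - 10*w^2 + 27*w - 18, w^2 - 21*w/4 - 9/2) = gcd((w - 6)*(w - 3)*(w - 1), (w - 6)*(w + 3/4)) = w - 6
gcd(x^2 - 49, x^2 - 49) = x^2 - 49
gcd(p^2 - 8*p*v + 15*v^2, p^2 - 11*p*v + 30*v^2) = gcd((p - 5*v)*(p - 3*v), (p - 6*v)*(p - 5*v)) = p - 5*v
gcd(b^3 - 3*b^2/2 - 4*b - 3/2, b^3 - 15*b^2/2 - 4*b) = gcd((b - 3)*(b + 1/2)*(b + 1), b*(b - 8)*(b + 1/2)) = b + 1/2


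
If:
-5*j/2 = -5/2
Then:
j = 1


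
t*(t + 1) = t^2 + t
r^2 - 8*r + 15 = (r - 5)*(r - 3)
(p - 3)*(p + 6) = p^2 + 3*p - 18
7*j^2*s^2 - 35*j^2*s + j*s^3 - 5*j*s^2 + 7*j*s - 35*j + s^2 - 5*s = (7*j + s)*(s - 5)*(j*s + 1)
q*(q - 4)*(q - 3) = q^3 - 7*q^2 + 12*q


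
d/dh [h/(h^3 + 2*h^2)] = 2*(-h - 1)/(h^2*(h + 2)^2)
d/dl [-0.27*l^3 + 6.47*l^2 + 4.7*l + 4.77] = -0.81*l^2 + 12.94*l + 4.7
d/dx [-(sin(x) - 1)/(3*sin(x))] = -cos(x)/(3*sin(x)^2)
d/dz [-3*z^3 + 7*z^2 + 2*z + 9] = -9*z^2 + 14*z + 2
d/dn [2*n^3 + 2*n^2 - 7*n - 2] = 6*n^2 + 4*n - 7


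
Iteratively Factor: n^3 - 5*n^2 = (n - 5)*(n^2) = n*(n - 5)*(n)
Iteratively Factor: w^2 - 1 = (w - 1)*(w + 1)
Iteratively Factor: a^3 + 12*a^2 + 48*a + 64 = (a + 4)*(a^2 + 8*a + 16) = (a + 4)^2*(a + 4)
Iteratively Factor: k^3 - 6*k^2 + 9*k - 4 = (k - 1)*(k^2 - 5*k + 4) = (k - 4)*(k - 1)*(k - 1)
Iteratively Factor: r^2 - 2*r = (r - 2)*(r)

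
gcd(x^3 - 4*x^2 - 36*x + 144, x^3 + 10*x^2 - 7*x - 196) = x - 4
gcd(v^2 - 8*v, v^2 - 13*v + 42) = 1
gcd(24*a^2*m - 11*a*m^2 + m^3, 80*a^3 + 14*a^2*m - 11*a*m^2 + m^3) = 8*a - m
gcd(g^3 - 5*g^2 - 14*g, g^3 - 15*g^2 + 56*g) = g^2 - 7*g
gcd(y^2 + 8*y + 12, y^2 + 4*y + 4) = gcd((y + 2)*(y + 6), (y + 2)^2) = y + 2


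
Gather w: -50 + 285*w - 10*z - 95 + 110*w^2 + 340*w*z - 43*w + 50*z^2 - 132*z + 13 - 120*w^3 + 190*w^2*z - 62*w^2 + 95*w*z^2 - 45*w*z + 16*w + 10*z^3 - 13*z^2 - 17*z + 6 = -120*w^3 + w^2*(190*z + 48) + w*(95*z^2 + 295*z + 258) + 10*z^3 + 37*z^2 - 159*z - 126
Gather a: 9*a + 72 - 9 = 9*a + 63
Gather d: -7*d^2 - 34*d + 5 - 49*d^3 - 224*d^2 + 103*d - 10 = -49*d^3 - 231*d^2 + 69*d - 5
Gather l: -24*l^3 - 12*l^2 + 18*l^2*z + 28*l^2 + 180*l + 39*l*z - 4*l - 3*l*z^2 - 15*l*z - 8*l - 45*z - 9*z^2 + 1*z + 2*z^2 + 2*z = -24*l^3 + l^2*(18*z + 16) + l*(-3*z^2 + 24*z + 168) - 7*z^2 - 42*z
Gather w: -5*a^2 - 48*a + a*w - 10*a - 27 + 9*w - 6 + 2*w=-5*a^2 - 58*a + w*(a + 11) - 33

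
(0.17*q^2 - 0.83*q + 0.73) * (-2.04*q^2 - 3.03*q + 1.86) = -0.3468*q^4 + 1.1781*q^3 + 1.3419*q^2 - 3.7557*q + 1.3578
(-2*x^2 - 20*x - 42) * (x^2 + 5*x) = -2*x^4 - 30*x^3 - 142*x^2 - 210*x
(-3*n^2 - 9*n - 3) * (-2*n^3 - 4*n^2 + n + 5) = 6*n^5 + 30*n^4 + 39*n^3 - 12*n^2 - 48*n - 15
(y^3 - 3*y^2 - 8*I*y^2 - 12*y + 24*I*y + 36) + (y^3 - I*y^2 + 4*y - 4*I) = 2*y^3 - 3*y^2 - 9*I*y^2 - 8*y + 24*I*y + 36 - 4*I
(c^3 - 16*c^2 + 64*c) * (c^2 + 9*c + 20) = c^5 - 7*c^4 - 60*c^3 + 256*c^2 + 1280*c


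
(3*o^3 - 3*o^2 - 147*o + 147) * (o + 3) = 3*o^4 + 6*o^3 - 156*o^2 - 294*o + 441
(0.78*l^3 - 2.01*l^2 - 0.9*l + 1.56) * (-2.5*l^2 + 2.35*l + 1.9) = -1.95*l^5 + 6.858*l^4 - 0.991499999999999*l^3 - 9.834*l^2 + 1.956*l + 2.964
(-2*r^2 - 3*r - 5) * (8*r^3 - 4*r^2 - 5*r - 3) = -16*r^5 - 16*r^4 - 18*r^3 + 41*r^2 + 34*r + 15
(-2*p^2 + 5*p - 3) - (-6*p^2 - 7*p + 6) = 4*p^2 + 12*p - 9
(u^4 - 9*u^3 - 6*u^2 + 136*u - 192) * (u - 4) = u^5 - 13*u^4 + 30*u^3 + 160*u^2 - 736*u + 768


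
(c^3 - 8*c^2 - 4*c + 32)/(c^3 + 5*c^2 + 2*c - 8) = (c^2 - 10*c + 16)/(c^2 + 3*c - 4)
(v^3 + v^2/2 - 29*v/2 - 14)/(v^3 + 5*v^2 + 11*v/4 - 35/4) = 2*(v^2 - 3*v - 4)/(2*v^2 + 3*v - 5)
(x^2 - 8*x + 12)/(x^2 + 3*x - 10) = (x - 6)/(x + 5)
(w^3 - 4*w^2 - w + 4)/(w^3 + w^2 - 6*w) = (w^3 - 4*w^2 - w + 4)/(w*(w^2 + w - 6))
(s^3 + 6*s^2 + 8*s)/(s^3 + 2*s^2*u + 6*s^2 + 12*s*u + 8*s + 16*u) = s/(s + 2*u)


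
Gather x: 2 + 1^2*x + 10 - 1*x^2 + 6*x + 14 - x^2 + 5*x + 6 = -2*x^2 + 12*x + 32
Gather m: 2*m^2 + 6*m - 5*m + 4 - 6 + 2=2*m^2 + m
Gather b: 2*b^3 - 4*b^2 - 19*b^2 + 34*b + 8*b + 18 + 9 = 2*b^3 - 23*b^2 + 42*b + 27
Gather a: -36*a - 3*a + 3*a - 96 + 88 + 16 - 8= -36*a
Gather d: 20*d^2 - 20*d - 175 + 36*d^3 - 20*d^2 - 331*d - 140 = 36*d^3 - 351*d - 315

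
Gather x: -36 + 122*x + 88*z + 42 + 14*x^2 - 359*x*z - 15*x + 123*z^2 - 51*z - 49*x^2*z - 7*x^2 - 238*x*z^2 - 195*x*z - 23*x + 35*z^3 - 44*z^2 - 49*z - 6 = x^2*(7 - 49*z) + x*(-238*z^2 - 554*z + 84) + 35*z^3 + 79*z^2 - 12*z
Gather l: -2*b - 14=-2*b - 14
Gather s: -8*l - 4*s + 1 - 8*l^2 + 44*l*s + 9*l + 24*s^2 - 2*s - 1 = -8*l^2 + l + 24*s^2 + s*(44*l - 6)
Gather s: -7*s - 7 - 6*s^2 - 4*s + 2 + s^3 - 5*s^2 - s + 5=s^3 - 11*s^2 - 12*s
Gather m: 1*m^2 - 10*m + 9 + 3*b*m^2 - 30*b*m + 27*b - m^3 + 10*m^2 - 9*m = 27*b - m^3 + m^2*(3*b + 11) + m*(-30*b - 19) + 9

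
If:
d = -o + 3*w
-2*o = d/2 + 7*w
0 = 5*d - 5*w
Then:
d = 0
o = 0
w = 0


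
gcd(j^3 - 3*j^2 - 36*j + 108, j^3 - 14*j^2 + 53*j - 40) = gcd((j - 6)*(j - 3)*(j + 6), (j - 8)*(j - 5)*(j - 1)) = 1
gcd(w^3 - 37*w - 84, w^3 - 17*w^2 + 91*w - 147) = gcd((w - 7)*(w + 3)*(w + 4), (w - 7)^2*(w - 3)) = w - 7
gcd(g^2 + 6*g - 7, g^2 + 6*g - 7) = g^2 + 6*g - 7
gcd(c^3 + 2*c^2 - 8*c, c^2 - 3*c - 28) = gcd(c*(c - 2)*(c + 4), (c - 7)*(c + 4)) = c + 4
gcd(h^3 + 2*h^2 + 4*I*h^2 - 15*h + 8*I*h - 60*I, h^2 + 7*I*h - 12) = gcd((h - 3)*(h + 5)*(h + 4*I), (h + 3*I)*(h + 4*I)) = h + 4*I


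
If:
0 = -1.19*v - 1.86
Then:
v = -1.56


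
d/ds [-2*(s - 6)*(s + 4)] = 4 - 4*s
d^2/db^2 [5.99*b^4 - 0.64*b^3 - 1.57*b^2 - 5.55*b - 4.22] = 71.88*b^2 - 3.84*b - 3.14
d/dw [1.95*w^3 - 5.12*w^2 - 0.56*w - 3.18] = 5.85*w^2 - 10.24*w - 0.56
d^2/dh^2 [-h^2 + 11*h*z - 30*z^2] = -2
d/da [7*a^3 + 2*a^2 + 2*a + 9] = 21*a^2 + 4*a + 2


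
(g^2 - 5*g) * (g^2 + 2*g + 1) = g^4 - 3*g^3 - 9*g^2 - 5*g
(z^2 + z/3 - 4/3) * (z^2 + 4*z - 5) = z^4 + 13*z^3/3 - 5*z^2 - 7*z + 20/3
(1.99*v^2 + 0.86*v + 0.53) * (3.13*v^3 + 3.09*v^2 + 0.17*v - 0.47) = 6.2287*v^5 + 8.8409*v^4 + 4.6546*v^3 + 0.8486*v^2 - 0.3141*v - 0.2491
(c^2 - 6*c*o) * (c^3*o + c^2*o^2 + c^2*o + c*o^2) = c^5*o - 5*c^4*o^2 + c^4*o - 6*c^3*o^3 - 5*c^3*o^2 - 6*c^2*o^3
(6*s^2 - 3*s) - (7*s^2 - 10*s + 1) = -s^2 + 7*s - 1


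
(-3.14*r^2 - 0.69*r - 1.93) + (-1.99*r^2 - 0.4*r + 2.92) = -5.13*r^2 - 1.09*r + 0.99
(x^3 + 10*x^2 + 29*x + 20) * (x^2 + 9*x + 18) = x^5 + 19*x^4 + 137*x^3 + 461*x^2 + 702*x + 360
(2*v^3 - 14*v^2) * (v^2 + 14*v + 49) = 2*v^5 + 14*v^4 - 98*v^3 - 686*v^2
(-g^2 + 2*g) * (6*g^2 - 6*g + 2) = -6*g^4 + 18*g^3 - 14*g^2 + 4*g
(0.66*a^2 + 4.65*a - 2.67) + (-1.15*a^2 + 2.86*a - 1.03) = -0.49*a^2 + 7.51*a - 3.7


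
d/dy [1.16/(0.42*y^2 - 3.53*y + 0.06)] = (4.0948 - 0.9744*y)/(0.42*y^2 - 3.53*y + 0.06)^2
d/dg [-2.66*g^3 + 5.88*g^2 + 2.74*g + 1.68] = -7.98*g^2 + 11.76*g + 2.74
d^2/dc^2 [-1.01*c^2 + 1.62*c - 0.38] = -2.02000000000000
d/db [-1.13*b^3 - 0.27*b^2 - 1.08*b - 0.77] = -3.39*b^2 - 0.54*b - 1.08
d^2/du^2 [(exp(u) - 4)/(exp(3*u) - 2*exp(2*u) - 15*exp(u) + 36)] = (4*exp(4*u) - 18*exp(3*u) + 8*exp(2*u) - 232*exp(u) - 96)*exp(u)/(exp(7*u) - 42*exp(5*u) + 28*exp(4*u) + 609*exp(3*u) - 756*exp(2*u) - 3024*exp(u) + 5184)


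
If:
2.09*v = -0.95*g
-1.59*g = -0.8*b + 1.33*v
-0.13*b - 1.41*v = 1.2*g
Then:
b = 0.00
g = 0.00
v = 0.00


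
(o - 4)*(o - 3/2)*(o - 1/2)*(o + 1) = o^4 - 5*o^3 + 11*o^2/4 + 23*o/4 - 3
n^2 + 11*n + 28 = (n + 4)*(n + 7)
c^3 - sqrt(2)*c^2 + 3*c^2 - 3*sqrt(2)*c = c*(c + 3)*(c - sqrt(2))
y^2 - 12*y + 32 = (y - 8)*(y - 4)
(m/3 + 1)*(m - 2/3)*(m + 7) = m^3/3 + 28*m^2/9 + 43*m/9 - 14/3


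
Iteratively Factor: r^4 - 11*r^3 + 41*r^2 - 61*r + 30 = (r - 5)*(r^3 - 6*r^2 + 11*r - 6) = (r - 5)*(r - 1)*(r^2 - 5*r + 6) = (r - 5)*(r - 3)*(r - 1)*(r - 2)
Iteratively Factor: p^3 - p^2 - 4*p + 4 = (p + 2)*(p^2 - 3*p + 2) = (p - 1)*(p + 2)*(p - 2)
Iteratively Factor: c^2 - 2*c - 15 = (c + 3)*(c - 5)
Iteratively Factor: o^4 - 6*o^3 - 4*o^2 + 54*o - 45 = (o - 5)*(o^3 - o^2 - 9*o + 9) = (o - 5)*(o - 3)*(o^2 + 2*o - 3) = (o - 5)*(o - 3)*(o - 1)*(o + 3)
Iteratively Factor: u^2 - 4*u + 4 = (u - 2)*(u - 2)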